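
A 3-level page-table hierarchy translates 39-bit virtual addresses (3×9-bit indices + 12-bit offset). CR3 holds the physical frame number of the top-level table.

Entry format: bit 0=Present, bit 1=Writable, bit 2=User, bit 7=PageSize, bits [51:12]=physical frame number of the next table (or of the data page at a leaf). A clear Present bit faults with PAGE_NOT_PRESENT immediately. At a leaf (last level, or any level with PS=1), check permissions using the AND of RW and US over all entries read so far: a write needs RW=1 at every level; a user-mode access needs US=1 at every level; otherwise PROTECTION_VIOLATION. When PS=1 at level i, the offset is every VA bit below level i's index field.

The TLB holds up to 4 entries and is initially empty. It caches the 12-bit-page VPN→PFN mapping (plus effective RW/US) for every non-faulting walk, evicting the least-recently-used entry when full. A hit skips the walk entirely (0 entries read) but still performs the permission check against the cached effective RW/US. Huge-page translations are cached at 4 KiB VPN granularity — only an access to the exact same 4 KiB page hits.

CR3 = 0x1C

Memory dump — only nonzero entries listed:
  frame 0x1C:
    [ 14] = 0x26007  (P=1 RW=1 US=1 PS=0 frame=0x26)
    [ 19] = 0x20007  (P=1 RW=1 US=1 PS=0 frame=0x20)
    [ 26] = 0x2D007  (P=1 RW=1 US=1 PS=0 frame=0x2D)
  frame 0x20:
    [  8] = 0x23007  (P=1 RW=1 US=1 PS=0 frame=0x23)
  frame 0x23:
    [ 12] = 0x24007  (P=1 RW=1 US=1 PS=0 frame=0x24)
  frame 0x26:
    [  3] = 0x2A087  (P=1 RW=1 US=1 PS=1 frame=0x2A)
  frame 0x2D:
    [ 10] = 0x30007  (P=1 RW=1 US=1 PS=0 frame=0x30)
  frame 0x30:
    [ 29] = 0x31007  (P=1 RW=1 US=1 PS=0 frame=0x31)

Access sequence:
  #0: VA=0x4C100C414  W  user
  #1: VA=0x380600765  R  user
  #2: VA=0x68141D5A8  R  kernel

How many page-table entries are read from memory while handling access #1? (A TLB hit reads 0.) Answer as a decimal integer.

Trace:
#0 VA=0x4C100C414 (w,user):
  lvl0: tbl 0x1C, slot 19 ⇒ 0x20007 (P1/RW1/US1/PS0)
  lvl1: tbl 0x20, slot 8 ⇒ 0x23007 (P1/RW1/US1/PS0)
  lvl2: tbl 0x23, slot 12 ⇒ 0x24007 (P1/RW1/US1/PS0)
  ⇒ phys 0x24414  [3 reads]
#1 VA=0x380600765 (r,user):
  lvl0: tbl 0x1C, slot 14 ⇒ 0x26007 (P1/RW1/US1/PS0)
  lvl1: tbl 0x26, slot 3 ⇒ 0x2A087 (P1/RW1/US1/PS1)
  ⇒ phys 0x2A765 (huge @L1)  [2 reads]
#2 VA=0x68141D5A8 (r,kernel):
  lvl0: tbl 0x1C, slot 26 ⇒ 0x2D007 (P1/RW1/US1/PS0)
  lvl1: tbl 0x2D, slot 10 ⇒ 0x30007 (P1/RW1/US1/PS0)
  lvl2: tbl 0x30, slot 29 ⇒ 0x31007 (P1/RW1/US1/PS0)
  ⇒ phys 0x315A8  [3 reads]

Entries read for #1: 2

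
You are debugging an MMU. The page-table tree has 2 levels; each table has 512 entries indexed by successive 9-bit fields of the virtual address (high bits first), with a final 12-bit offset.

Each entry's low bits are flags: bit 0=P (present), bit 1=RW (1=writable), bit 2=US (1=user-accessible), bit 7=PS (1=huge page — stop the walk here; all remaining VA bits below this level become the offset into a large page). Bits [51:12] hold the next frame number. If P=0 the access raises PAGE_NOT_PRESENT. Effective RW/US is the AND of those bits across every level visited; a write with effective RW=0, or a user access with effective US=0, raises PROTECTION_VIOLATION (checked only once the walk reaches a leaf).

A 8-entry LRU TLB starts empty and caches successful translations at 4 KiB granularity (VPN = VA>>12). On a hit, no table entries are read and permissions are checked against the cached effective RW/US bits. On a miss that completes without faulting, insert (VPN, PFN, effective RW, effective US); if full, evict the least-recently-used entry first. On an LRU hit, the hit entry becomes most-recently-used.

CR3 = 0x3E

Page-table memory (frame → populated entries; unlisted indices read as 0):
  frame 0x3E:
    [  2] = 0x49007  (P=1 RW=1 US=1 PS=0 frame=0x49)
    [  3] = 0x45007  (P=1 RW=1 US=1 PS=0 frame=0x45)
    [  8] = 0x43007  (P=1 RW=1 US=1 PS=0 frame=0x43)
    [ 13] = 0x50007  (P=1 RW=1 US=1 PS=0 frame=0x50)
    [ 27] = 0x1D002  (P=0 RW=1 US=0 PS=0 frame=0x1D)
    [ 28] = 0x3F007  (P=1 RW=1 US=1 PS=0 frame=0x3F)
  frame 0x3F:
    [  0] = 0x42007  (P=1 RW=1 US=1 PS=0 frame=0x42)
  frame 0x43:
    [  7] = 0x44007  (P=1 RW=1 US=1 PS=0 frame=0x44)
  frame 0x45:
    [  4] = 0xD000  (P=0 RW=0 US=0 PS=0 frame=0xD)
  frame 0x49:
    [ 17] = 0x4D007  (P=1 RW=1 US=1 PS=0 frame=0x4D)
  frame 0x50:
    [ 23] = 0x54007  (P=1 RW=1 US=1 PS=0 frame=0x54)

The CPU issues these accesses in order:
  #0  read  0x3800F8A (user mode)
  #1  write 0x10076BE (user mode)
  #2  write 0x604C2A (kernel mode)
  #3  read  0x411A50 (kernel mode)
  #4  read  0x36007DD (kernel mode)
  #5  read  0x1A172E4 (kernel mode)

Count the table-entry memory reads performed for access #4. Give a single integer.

Walk each access:
#0 VA=0x3800F8A (r,user):
  L0: frame=0x3E idx=28 entry=0x3F007 [P=1 RW=1 US=1 PS=0]
  L1: frame=0x3F idx=0 entry=0x42007 [P=1 RW=1 US=1 PS=0]
  ✓ 0x42F8A  — 2 lookups
#1 VA=0x10076BE (w,user):
  L0: frame=0x3E idx=8 entry=0x43007 [P=1 RW=1 US=1 PS=0]
  L1: frame=0x43 idx=7 entry=0x44007 [P=1 RW=1 US=1 PS=0]
  ✓ 0x446BE  — 2 lookups
#2 VA=0x604C2A (w,kernel):
  L0: frame=0x3E idx=3 entry=0x45007 [P=1 RW=1 US=1 PS=0]
  L1: frame=0x45 idx=4 entry=0xD000 [P=0 RW=0 US=0 PS=0]
  ✗ PAGE_NOT_PRESENT  [2 reads]
#3 VA=0x411A50 (r,kernel):
  L0: frame=0x3E idx=2 entry=0x49007 [P=1 RW=1 US=1 PS=0]
  L1: frame=0x49 idx=17 entry=0x4D007 [P=1 RW=1 US=1 PS=0]
  ✓ 0x4DA50  — 2 lookups
#4 VA=0x36007DD (r,kernel):
  L0: frame=0x3E idx=27 entry=0x1D002 [P=0 RW=1 US=0 PS=0]
  ✗ PAGE_NOT_PRESENT  [1 reads]
#5 VA=0x1A172E4 (r,kernel):
  L0: frame=0x3E idx=13 entry=0x50007 [P=1 RW=1 US=1 PS=0]
  L1: frame=0x50 idx=23 entry=0x54007 [P=1 RW=1 US=1 PS=0]
  ✓ 0x542E4  — 2 lookups

Entries read for #4: 1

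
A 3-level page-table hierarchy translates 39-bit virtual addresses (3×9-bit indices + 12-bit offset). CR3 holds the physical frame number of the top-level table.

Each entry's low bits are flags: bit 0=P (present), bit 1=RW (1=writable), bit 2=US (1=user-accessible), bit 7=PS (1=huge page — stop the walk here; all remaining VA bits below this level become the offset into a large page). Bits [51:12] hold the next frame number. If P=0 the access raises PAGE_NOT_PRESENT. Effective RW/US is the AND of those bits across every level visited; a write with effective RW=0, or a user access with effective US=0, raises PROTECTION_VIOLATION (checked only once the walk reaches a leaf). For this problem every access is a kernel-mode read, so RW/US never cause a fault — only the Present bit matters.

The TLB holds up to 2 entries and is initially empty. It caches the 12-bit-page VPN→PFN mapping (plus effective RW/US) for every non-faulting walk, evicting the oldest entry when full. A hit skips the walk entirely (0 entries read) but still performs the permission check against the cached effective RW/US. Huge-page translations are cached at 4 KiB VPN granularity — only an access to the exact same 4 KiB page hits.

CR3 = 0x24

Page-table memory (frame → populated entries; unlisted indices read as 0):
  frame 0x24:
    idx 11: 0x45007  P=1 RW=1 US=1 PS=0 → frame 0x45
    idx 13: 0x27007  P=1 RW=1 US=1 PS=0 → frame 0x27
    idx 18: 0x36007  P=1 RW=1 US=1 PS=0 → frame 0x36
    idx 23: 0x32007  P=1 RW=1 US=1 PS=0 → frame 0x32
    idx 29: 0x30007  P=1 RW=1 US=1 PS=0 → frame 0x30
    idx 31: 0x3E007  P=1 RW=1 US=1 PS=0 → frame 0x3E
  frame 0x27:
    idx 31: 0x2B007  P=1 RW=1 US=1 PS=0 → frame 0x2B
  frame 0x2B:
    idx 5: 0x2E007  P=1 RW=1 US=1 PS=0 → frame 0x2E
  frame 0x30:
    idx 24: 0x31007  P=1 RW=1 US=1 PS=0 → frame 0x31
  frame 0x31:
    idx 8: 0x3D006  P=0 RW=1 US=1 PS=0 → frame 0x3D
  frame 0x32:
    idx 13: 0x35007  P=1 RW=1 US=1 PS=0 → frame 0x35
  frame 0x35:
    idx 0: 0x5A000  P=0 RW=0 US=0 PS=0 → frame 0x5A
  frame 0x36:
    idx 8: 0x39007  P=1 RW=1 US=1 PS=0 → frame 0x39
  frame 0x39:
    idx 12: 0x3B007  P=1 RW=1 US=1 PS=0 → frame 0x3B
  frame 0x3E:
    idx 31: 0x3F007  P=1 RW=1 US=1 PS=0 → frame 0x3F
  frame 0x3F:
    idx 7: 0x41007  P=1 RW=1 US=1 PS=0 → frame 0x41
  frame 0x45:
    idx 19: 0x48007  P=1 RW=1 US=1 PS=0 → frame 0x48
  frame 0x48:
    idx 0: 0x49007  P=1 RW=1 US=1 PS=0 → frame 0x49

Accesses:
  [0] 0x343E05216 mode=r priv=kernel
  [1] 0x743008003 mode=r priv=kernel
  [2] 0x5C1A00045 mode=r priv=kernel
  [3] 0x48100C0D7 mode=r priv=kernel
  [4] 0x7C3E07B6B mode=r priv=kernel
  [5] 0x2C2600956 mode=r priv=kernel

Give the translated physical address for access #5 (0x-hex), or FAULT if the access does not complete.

Trace:
#0 VA=0x343E05216 (r,kernel):
  [0] read 0x24 idx=13: raw=0x27007 flags P=1 W=1 U=1 S=0
  [1] read 0x27 idx=31: raw=0x2B007 flags P=1 W=1 U=1 S=0
  [2] read 0x2B idx=5: raw=0x2E007 flags P=1 W=1 U=1 S=0
  ⇒ phys 0x2E216  [3 reads]
#1 VA=0x743008003 (r,kernel):
  [0] read 0x24 idx=29: raw=0x30007 flags P=1 W=1 U=1 S=0
  [1] read 0x30 idx=24: raw=0x31007 flags P=1 W=1 U=1 S=0
  [2] read 0x31 idx=8: raw=0x3D006 flags P=0 W=1 U=1 S=0
  ⇒ fault: PAGE_NOT_PRESENT  — 3 lookups
#2 VA=0x5C1A00045 (r,kernel):
  [0] read 0x24 idx=23: raw=0x32007 flags P=1 W=1 U=1 S=0
  [1] read 0x32 idx=13: raw=0x35007 flags P=1 W=1 U=1 S=0
  [2] read 0x35 idx=0: raw=0x5A000 flags P=0 W=0 U=0 S=0
  ⇒ fault: PAGE_NOT_PRESENT  — 3 lookups
#3 VA=0x48100C0D7 (r,kernel):
  [0] read 0x24 idx=18: raw=0x36007 flags P=1 W=1 U=1 S=0
  [1] read 0x36 idx=8: raw=0x39007 flags P=1 W=1 U=1 S=0
  [2] read 0x39 idx=12: raw=0x3B007 flags P=1 W=1 U=1 S=0
  ⇒ phys 0x3B0D7  [3 reads]
#4 VA=0x7C3E07B6B (r,kernel):
  [0] read 0x24 idx=31: raw=0x3E007 flags P=1 W=1 U=1 S=0
  [1] read 0x3E idx=31: raw=0x3F007 flags P=1 W=1 U=1 S=0
  [2] read 0x3F idx=7: raw=0x41007 flags P=1 W=1 U=1 S=0
  ⇒ phys 0x41B6B  [3 reads]
#5 VA=0x2C2600956 (r,kernel):
  [0] read 0x24 idx=11: raw=0x45007 flags P=1 W=1 U=1 S=0
  [1] read 0x45 idx=19: raw=0x48007 flags P=1 W=1 U=1 S=0
  [2] read 0x48 idx=0: raw=0x49007 flags P=1 W=1 U=1 S=0
  ⇒ phys 0x49956  [3 reads]

Access #5 PA: 0x49956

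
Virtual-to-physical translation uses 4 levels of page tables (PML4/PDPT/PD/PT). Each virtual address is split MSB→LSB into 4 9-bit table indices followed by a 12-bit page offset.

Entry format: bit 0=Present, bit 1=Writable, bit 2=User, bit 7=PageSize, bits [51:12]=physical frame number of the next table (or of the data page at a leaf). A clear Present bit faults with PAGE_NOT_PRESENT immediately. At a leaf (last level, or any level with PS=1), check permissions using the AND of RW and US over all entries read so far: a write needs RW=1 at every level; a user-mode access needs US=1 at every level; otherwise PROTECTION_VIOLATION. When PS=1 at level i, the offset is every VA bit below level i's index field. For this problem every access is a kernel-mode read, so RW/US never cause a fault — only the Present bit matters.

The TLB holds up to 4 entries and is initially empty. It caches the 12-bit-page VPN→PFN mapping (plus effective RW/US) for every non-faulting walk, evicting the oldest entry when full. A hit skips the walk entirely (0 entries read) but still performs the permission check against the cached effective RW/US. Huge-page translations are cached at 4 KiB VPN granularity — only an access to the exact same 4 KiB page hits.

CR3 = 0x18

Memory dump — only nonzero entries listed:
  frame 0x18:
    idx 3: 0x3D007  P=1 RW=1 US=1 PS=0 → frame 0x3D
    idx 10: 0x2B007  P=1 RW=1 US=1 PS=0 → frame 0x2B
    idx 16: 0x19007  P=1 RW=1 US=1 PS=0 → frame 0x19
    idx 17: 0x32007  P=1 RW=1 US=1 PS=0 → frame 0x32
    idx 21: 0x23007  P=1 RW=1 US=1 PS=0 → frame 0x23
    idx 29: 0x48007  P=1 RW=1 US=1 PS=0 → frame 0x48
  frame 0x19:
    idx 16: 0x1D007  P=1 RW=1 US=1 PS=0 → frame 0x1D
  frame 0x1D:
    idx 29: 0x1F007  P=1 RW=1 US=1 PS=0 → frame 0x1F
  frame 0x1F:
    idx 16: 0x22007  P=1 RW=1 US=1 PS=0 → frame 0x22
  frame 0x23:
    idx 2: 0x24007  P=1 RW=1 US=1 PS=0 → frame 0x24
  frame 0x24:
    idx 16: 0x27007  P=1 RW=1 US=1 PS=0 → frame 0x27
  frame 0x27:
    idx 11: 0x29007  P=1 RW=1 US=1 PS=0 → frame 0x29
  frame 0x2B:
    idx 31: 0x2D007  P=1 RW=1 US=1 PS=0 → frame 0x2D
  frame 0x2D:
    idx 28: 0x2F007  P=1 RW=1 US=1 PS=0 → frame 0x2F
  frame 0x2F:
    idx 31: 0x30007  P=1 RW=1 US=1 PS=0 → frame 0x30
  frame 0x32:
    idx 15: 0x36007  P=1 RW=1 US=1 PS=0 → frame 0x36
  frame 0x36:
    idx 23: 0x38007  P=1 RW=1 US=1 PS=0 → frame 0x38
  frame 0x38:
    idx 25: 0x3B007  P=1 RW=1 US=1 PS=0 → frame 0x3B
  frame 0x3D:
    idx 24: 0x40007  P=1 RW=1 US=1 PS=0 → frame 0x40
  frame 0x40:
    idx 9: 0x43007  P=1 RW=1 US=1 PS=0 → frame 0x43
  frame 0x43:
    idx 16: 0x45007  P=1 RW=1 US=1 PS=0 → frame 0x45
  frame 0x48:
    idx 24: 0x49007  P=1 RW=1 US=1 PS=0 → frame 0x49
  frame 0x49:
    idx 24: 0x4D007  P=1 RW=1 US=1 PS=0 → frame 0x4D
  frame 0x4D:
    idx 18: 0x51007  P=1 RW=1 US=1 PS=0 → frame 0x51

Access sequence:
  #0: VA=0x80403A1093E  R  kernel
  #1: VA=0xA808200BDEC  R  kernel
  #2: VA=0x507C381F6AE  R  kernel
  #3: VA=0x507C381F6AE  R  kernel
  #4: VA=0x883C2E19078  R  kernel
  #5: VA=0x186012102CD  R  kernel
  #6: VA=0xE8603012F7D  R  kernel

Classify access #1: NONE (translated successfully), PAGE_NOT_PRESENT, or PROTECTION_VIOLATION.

Walk each access:
#0 VA=0x80403A1093E (r,kernel):
  L0: frame=0x18 idx=16 entry=0x19007 [P=1 RW=1 US=1 PS=0]
  L1: frame=0x19 idx=16 entry=0x1D007 [P=1 RW=1 US=1 PS=0]
  L2: frame=0x1D idx=29 entry=0x1F007 [P=1 RW=1 US=1 PS=0]
  L3: frame=0x1F idx=16 entry=0x22007 [P=1 RW=1 US=1 PS=0]
  → PA=0x2293E  (4 entries read)
#1 VA=0xA808200BDEC (r,kernel):
  L0: frame=0x18 idx=21 entry=0x23007 [P=1 RW=1 US=1 PS=0]
  L1: frame=0x23 idx=2 entry=0x24007 [P=1 RW=1 US=1 PS=0]
  L2: frame=0x24 idx=16 entry=0x27007 [P=1 RW=1 US=1 PS=0]
  L3: frame=0x27 idx=11 entry=0x29007 [P=1 RW=1 US=1 PS=0]
  → PA=0x29DEC  (4 entries read)
#2 VA=0x507C381F6AE (r,kernel):
  L0: frame=0x18 idx=10 entry=0x2B007 [P=1 RW=1 US=1 PS=0]
  L1: frame=0x2B idx=31 entry=0x2D007 [P=1 RW=1 US=1 PS=0]
  L2: frame=0x2D idx=28 entry=0x2F007 [P=1 RW=1 US=1 PS=0]
  L3: frame=0x2F idx=31 entry=0x30007 [P=1 RW=1 US=1 PS=0]
  → PA=0x306AE  (4 entries read)
#3 VA=0x507C381F6AE (r,kernel):
  TLB hit vpn=0x507C381F → PA=0x306AE
#4 VA=0x883C2E19078 (r,kernel):
  L0: frame=0x18 idx=17 entry=0x32007 [P=1 RW=1 US=1 PS=0]
  L1: frame=0x32 idx=15 entry=0x36007 [P=1 RW=1 US=1 PS=0]
  L2: frame=0x36 idx=23 entry=0x38007 [P=1 RW=1 US=1 PS=0]
  L3: frame=0x38 idx=25 entry=0x3B007 [P=1 RW=1 US=1 PS=0]
  → PA=0x3B078  (4 entries read)
#5 VA=0x186012102CD (r,kernel):
  L0: frame=0x18 idx=3 entry=0x3D007 [P=1 RW=1 US=1 PS=0]
  L1: frame=0x3D idx=24 entry=0x40007 [P=1 RW=1 US=1 PS=0]
  L2: frame=0x40 idx=9 entry=0x43007 [P=1 RW=1 US=1 PS=0]
  L3: frame=0x43 idx=16 entry=0x45007 [P=1 RW=1 US=1 PS=0]
  → PA=0x452CD  (4 entries read)
#6 VA=0xE8603012F7D (r,kernel):
  L0: frame=0x18 idx=29 entry=0x48007 [P=1 RW=1 US=1 PS=0]
  L1: frame=0x48 idx=24 entry=0x49007 [P=1 RW=1 US=1 PS=0]
  L2: frame=0x49 idx=24 entry=0x4D007 [P=1 RW=1 US=1 PS=0]
  L3: frame=0x4D idx=18 entry=0x51007 [P=1 RW=1 US=1 PS=0]
  → PA=0x51F7D  (4 entries read)

Access #1 fault: NONE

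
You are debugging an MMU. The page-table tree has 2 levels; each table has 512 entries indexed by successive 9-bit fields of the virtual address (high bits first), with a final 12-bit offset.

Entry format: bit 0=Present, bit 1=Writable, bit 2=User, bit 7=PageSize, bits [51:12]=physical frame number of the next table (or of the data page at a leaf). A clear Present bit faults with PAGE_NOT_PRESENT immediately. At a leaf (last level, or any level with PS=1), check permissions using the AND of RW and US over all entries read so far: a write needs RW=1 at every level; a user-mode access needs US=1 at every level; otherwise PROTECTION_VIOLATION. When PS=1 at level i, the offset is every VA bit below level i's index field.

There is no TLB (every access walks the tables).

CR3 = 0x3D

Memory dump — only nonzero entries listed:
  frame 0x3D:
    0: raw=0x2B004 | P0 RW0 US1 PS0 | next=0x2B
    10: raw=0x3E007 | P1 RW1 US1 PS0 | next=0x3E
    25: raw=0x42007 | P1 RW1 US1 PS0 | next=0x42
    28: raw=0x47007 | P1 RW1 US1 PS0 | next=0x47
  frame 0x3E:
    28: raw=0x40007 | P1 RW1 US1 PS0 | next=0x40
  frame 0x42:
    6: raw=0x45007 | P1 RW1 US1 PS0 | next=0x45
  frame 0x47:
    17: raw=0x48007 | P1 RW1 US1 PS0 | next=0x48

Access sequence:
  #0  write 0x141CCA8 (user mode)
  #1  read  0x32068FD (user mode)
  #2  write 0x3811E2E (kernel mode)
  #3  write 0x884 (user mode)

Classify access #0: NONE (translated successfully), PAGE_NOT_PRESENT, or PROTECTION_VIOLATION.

Walk each access:
#0 VA=0x141CCA8 (w,user):
  L0 @0x3D[10] → 0x3E007  P=1,RW=1,US=1,PS=0
  L1 @0x3E[28] → 0x40007  P=1,RW=1,US=1,PS=0
  ⇒ phys 0x40CA8  [2 reads]
#1 VA=0x32068FD (r,user):
  L0 @0x3D[25] → 0x42007  P=1,RW=1,US=1,PS=0
  L1 @0x42[6] → 0x45007  P=1,RW=1,US=1,PS=0
  ⇒ phys 0x458FD  [2 reads]
#2 VA=0x3811E2E (w,kernel):
  L0 @0x3D[28] → 0x47007  P=1,RW=1,US=1,PS=0
  L1 @0x47[17] → 0x48007  P=1,RW=1,US=1,PS=0
  ⇒ phys 0x48E2E  [2 reads]
#3 VA=0x884 (w,user):
  L0 @0x3D[0] → 0x2B004  P=0,RW=0,US=1,PS=0
  ⇒ fault: PAGE_NOT_PRESENT  — 1 lookups

Access #0 fault: NONE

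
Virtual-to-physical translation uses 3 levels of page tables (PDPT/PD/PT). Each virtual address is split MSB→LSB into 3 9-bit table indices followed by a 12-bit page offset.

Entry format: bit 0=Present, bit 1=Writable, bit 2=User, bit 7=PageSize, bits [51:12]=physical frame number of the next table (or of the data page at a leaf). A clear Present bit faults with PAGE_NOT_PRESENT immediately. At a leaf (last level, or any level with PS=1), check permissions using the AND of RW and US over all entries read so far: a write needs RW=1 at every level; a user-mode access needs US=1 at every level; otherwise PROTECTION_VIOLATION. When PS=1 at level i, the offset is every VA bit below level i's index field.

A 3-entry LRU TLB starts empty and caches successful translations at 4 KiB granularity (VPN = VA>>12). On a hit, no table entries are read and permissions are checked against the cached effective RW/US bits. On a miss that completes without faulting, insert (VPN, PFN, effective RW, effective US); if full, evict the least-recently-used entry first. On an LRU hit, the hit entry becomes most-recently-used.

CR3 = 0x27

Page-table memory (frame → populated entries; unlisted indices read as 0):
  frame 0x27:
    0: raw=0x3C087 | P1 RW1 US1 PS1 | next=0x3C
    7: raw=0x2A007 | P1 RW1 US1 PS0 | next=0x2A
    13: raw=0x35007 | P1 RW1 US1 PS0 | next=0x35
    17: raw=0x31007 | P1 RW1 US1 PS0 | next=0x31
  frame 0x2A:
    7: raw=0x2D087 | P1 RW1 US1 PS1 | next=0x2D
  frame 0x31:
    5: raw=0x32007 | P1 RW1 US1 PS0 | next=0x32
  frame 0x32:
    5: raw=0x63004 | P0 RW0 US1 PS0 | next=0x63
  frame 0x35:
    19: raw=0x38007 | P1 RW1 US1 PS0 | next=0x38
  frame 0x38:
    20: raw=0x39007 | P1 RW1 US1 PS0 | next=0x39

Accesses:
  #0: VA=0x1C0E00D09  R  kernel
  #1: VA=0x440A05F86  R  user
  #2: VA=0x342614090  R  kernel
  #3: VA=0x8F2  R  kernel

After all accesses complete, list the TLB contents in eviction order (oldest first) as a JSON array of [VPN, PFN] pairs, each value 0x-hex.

Per-access translation:
#0 VA=0x1C0E00D09 (r,kernel):
  [0] read 0x27 idx=7: raw=0x2A007 flags P=1 W=1 U=1 S=0
  [1] read 0x2A idx=7: raw=0x2D087 flags P=1 W=1 U=1 S=1
  → PA=0x2DD09 (huge @L1)  (2 entries read)
#1 VA=0x440A05F86 (r,user):
  [0] read 0x27 idx=17: raw=0x31007 flags P=1 W=1 U=1 S=0
  [1] read 0x31 idx=5: raw=0x32007 flags P=1 W=1 U=1 S=0
  [2] read 0x32 idx=5: raw=0x63004 flags P=0 W=0 U=1 S=0
  ⇒ fault: PAGE_NOT_PRESENT  — 3 lookups
#2 VA=0x342614090 (r,kernel):
  [0] read 0x27 idx=13: raw=0x35007 flags P=1 W=1 U=1 S=0
  [1] read 0x35 idx=19: raw=0x38007 flags P=1 W=1 U=1 S=0
  [2] read 0x38 idx=20: raw=0x39007 flags P=1 W=1 U=1 S=0
  → PA=0x39090  (3 entries read)
#3 VA=0x8F2 (r,kernel):
  [0] read 0x27 idx=0: raw=0x3C087 flags P=1 W=1 U=1 S=1
  → PA=0x3C8F2 (huge @L0)  (1 entries read)

TLB: [["0x1C0E00", "0x2D"], ["0x342614", "0x39"], ["0x0", "0x3C"]]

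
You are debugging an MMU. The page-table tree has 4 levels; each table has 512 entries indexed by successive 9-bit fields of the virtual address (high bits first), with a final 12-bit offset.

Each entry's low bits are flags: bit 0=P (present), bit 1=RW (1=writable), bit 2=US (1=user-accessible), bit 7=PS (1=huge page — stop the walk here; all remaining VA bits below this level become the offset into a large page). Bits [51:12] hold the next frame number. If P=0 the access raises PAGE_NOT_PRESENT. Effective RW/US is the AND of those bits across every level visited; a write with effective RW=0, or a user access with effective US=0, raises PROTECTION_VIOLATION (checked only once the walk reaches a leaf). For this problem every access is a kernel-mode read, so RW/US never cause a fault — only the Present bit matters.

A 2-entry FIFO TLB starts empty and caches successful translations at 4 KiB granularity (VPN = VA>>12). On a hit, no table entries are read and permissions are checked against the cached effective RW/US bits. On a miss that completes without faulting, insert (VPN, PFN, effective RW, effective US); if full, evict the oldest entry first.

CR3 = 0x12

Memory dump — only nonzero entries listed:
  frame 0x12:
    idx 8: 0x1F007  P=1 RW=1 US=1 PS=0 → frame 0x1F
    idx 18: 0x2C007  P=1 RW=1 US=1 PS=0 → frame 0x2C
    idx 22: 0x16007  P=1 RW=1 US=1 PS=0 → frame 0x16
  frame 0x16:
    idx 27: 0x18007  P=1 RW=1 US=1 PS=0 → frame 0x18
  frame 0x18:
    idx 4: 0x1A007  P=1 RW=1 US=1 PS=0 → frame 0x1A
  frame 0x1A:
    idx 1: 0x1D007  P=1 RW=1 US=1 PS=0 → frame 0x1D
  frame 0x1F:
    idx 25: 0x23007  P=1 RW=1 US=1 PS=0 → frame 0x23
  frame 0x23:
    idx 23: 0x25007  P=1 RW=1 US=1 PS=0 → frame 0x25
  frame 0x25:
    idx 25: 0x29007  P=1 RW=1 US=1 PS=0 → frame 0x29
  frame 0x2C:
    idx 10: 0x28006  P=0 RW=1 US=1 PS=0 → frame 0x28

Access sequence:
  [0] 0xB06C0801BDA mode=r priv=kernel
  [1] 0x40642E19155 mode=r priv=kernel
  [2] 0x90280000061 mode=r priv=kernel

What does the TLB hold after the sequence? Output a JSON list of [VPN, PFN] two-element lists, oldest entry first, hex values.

Walk each access:
#0 VA=0xB06C0801BDA (r,kernel):
  L0: frame=0x12 idx=22 entry=0x16007 [P=1 RW=1 US=1 PS=0]
  L1: frame=0x16 idx=27 entry=0x18007 [P=1 RW=1 US=1 PS=0]
  L2: frame=0x18 idx=4 entry=0x1A007 [P=1 RW=1 US=1 PS=0]
  L3: frame=0x1A idx=1 entry=0x1D007 [P=1 RW=1 US=1 PS=0]
  ⇒ phys 0x1DBDA  [4 reads]
#1 VA=0x40642E19155 (r,kernel):
  L0: frame=0x12 idx=8 entry=0x1F007 [P=1 RW=1 US=1 PS=0]
  L1: frame=0x1F idx=25 entry=0x23007 [P=1 RW=1 US=1 PS=0]
  L2: frame=0x23 idx=23 entry=0x25007 [P=1 RW=1 US=1 PS=0]
  L3: frame=0x25 idx=25 entry=0x29007 [P=1 RW=1 US=1 PS=0]
  ⇒ phys 0x29155  [4 reads]
#2 VA=0x90280000061 (r,kernel):
  L0: frame=0x12 idx=18 entry=0x2C007 [P=1 RW=1 US=1 PS=0]
  L1: frame=0x2C idx=10 entry=0x28006 [P=0 RW=1 US=1 PS=0]
  ⇒ fault: PAGE_NOT_PRESENT  — 2 lookups

TLB: [["0xB06C0801", "0x1D"], ["0x40642E19", "0x29"]]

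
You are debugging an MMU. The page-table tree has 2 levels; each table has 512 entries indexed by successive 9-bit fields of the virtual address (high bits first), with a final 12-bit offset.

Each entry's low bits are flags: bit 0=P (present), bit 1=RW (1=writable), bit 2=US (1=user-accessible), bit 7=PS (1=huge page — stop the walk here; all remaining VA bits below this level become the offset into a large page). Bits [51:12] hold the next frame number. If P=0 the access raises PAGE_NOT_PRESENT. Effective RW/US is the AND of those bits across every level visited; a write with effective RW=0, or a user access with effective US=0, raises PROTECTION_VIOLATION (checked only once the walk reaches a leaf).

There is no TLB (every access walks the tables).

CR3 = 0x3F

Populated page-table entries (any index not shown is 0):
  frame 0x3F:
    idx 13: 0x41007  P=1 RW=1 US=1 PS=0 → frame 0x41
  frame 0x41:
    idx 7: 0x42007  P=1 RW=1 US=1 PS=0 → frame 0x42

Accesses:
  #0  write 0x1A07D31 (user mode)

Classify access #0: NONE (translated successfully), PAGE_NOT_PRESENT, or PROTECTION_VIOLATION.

Trace:
#0 VA=0x1A07D31 (w,user):
  [0] read 0x3F idx=13: raw=0x41007 flags P=1 W=1 U=1 S=0
  [1] read 0x41 idx=7: raw=0x42007 flags P=1 W=1 U=1 S=0
  ⇒ phys 0x42D31  [2 reads]

Access #0 fault: NONE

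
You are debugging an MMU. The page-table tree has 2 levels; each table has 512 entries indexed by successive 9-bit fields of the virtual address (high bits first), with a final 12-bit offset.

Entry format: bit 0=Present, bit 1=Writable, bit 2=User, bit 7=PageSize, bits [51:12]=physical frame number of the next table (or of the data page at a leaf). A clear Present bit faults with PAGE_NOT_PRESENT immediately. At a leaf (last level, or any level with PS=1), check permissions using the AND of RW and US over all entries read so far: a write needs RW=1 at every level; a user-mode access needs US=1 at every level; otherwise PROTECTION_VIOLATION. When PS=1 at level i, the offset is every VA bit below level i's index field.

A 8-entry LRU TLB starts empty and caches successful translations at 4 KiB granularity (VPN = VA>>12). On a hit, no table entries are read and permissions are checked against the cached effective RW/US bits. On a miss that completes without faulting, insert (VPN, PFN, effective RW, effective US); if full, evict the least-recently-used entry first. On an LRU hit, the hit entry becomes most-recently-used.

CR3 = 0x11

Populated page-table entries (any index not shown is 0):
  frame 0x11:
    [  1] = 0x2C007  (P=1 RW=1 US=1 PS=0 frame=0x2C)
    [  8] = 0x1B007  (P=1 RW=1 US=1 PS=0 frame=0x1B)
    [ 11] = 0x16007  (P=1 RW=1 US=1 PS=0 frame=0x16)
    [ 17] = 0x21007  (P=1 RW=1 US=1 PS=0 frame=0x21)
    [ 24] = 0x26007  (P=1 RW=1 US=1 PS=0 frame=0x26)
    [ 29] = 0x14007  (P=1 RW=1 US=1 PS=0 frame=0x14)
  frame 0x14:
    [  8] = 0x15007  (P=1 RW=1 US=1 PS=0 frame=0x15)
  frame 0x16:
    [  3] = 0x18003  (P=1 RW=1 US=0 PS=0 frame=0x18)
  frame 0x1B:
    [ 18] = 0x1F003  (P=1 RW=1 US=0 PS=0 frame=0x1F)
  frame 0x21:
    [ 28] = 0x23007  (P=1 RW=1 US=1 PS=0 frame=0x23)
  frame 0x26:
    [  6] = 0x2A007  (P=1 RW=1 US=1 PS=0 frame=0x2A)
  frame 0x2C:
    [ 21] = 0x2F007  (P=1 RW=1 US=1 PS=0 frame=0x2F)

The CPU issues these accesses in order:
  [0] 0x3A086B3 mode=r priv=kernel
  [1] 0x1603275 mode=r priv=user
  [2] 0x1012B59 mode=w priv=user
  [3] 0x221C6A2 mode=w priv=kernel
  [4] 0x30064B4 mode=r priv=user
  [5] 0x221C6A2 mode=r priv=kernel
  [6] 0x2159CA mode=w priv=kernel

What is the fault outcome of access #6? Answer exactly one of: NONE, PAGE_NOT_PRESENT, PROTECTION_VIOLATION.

Walk each access:
#0 VA=0x3A086B3 (r,kernel):
  [0] read 0x11 idx=29: raw=0x14007 flags P=1 W=1 U=1 S=0
  [1] read 0x14 idx=8: raw=0x15007 flags P=1 W=1 U=1 S=0
  → PA=0x156B3  (2 entries read)
#1 VA=0x1603275 (r,user):
  [0] read 0x11 idx=11: raw=0x16007 flags P=1 W=1 U=1 S=0
  [1] read 0x16 idx=3: raw=0x18003 flags P=1 W=1 U=0 S=0
  ✗ PROTECTION_VIOLATION  [2 reads]
#2 VA=0x1012B59 (w,user):
  [0] read 0x11 idx=8: raw=0x1B007 flags P=1 W=1 U=1 S=0
  [1] read 0x1B idx=18: raw=0x1F003 flags P=1 W=1 U=0 S=0
  ✗ PROTECTION_VIOLATION  [2 reads]
#3 VA=0x221C6A2 (w,kernel):
  [0] read 0x11 idx=17: raw=0x21007 flags P=1 W=1 U=1 S=0
  [1] read 0x21 idx=28: raw=0x23007 flags P=1 W=1 U=1 S=0
  → PA=0x236A2  (2 entries read)
#4 VA=0x30064B4 (r,user):
  [0] read 0x11 idx=24: raw=0x26007 flags P=1 W=1 U=1 S=0
  [1] read 0x26 idx=6: raw=0x2A007 flags P=1 W=1 U=1 S=0
  → PA=0x2A4B4  (2 entries read)
#5 VA=0x221C6A2 (r,kernel):
  TLB hit vpn=0x221C → PA=0x236A2
#6 VA=0x2159CA (w,kernel):
  [0] read 0x11 idx=1: raw=0x2C007 flags P=1 W=1 U=1 S=0
  [1] read 0x2C idx=21: raw=0x2F007 flags P=1 W=1 U=1 S=0
  → PA=0x2F9CA  (2 entries read)

Access #6 fault: NONE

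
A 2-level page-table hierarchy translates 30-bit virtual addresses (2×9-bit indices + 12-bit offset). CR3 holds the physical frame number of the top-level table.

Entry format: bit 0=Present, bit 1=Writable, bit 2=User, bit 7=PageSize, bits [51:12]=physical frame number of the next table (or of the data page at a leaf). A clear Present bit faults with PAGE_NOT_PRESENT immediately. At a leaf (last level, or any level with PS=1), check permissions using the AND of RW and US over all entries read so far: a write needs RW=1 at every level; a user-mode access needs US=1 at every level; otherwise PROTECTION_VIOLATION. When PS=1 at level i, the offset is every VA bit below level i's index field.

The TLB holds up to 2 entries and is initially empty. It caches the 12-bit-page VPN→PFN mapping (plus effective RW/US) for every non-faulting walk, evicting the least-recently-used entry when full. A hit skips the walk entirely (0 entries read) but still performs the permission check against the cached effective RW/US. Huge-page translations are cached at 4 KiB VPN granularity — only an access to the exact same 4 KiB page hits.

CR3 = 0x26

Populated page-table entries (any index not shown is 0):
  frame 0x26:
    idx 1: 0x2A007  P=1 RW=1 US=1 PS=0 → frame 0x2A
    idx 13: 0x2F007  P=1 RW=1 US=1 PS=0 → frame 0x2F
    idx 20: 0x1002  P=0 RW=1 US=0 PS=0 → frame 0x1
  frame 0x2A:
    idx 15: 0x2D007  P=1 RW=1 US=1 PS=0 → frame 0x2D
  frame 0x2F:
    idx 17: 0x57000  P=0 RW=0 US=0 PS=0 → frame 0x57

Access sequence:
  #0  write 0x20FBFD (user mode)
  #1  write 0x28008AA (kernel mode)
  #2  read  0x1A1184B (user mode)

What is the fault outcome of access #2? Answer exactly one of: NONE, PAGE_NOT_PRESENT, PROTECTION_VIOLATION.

Per-access translation:
#0 VA=0x20FBFD (w,user):
  lvl0: tbl 0x26, slot 1 ⇒ 0x2A007 (P1/RW1/US1/PS0)
  lvl1: tbl 0x2A, slot 15 ⇒ 0x2D007 (P1/RW1/US1/PS0)
  ✓ 0x2DBFD  — 2 lookups
#1 VA=0x28008AA (w,kernel):
  lvl0: tbl 0x26, slot 20 ⇒ 0x1002 (P0/RW1/US0/PS0)
  → PAGE_NOT_PRESENT  (1 entries read)
#2 VA=0x1A1184B (r,user):
  lvl0: tbl 0x26, slot 13 ⇒ 0x2F007 (P1/RW1/US1/PS0)
  lvl1: tbl 0x2F, slot 17 ⇒ 0x57000 (P0/RW0/US0/PS0)
  → PAGE_NOT_PRESENT  (2 entries read)

Access #2 fault: PAGE_NOT_PRESENT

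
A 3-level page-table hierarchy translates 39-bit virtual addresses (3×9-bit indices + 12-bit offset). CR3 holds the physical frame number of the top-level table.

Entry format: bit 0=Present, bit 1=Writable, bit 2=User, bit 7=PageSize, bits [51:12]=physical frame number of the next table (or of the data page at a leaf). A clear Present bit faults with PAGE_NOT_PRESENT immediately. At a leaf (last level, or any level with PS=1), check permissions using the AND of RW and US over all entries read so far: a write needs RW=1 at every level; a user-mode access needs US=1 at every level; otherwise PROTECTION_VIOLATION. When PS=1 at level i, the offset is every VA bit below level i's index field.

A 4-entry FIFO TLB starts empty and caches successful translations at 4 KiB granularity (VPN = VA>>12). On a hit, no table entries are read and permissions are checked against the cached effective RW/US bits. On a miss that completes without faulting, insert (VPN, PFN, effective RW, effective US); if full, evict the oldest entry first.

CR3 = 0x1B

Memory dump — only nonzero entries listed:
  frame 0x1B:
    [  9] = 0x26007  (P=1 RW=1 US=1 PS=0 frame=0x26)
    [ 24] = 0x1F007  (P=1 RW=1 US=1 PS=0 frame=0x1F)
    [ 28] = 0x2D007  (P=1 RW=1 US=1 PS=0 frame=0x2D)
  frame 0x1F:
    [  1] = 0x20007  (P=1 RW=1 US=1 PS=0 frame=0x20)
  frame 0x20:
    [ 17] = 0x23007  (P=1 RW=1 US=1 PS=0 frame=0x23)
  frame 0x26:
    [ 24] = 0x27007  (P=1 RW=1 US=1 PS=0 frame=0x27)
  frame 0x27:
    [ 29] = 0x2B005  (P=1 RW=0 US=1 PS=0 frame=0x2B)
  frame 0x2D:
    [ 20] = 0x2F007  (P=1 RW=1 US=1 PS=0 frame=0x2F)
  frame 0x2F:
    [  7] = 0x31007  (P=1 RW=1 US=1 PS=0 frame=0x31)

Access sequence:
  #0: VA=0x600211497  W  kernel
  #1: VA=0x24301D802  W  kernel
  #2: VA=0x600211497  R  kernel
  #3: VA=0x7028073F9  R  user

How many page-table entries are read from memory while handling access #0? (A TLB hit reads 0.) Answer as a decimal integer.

Trace:
#0 VA=0x600211497 (w,kernel):
  L0: frame=0x1B idx=24 entry=0x1F007 [P=1 RW=1 US=1 PS=0]
  L1: frame=0x1F idx=1 entry=0x20007 [P=1 RW=1 US=1 PS=0]
  L2: frame=0x20 idx=17 entry=0x23007 [P=1 RW=1 US=1 PS=0]
  → PA=0x23497  (3 entries read)
#1 VA=0x24301D802 (w,kernel):
  L0: frame=0x1B idx=9 entry=0x26007 [P=1 RW=1 US=1 PS=0]
  L1: frame=0x26 idx=24 entry=0x27007 [P=1 RW=1 US=1 PS=0]
  L2: frame=0x27 idx=29 entry=0x2B005 [P=1 RW=0 US=1 PS=0]
  ✗ PROTECTION_VIOLATION  [3 reads]
#2 VA=0x600211497 (r,kernel):
  TLB hit vpn=0x600211 → PA=0x23497
#3 VA=0x7028073F9 (r,user):
  L0: frame=0x1B idx=28 entry=0x2D007 [P=1 RW=1 US=1 PS=0]
  L1: frame=0x2D idx=20 entry=0x2F007 [P=1 RW=1 US=1 PS=0]
  L2: frame=0x2F idx=7 entry=0x31007 [P=1 RW=1 US=1 PS=0]
  → PA=0x313F9  (3 entries read)

Entries read for #0: 3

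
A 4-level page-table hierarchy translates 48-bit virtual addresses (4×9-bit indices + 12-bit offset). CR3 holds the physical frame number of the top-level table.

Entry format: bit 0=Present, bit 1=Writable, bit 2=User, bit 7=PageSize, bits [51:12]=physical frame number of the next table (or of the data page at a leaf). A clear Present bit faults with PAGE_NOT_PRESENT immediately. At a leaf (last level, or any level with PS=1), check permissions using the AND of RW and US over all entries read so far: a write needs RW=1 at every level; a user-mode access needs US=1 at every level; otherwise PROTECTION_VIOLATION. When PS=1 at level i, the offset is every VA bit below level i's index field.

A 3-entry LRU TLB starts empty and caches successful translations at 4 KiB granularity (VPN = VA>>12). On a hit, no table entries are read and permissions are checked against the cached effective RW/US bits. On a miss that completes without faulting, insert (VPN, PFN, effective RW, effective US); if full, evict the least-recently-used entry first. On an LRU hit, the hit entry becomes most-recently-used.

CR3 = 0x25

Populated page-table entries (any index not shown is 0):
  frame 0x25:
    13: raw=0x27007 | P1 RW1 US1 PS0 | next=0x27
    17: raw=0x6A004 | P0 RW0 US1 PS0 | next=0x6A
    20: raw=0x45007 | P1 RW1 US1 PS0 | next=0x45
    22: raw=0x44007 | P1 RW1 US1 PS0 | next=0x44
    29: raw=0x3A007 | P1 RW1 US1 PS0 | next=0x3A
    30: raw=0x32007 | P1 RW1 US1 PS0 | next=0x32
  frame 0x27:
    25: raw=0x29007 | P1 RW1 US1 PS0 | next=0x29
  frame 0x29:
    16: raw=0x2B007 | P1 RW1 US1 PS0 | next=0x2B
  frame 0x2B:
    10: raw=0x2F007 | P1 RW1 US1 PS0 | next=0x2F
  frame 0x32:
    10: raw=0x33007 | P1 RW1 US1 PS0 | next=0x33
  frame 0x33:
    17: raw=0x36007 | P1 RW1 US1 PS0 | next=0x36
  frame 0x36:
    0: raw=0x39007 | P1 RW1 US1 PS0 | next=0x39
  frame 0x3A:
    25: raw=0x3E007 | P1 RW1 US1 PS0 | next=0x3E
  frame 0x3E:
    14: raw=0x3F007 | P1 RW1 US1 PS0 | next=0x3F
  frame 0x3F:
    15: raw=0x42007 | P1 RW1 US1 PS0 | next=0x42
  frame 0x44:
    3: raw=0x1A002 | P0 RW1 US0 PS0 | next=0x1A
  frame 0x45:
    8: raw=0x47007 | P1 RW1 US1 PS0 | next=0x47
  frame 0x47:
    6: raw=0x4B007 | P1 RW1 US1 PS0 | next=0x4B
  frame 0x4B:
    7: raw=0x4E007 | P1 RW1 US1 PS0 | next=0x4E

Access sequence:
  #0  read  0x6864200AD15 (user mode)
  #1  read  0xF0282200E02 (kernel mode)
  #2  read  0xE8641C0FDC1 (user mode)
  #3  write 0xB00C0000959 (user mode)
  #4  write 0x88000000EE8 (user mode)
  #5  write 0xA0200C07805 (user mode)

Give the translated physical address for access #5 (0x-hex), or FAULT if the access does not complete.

Walk each access:
#0 VA=0x6864200AD15 (r,user):
  [0] read 0x25 idx=13: raw=0x27007 flags P=1 W=1 U=1 S=0
  [1] read 0x27 idx=25: raw=0x29007 flags P=1 W=1 U=1 S=0
  [2] read 0x29 idx=16: raw=0x2B007 flags P=1 W=1 U=1 S=0
  [3] read 0x2B idx=10: raw=0x2F007 flags P=1 W=1 U=1 S=0
  ⇒ phys 0x2FD15  [4 reads]
#1 VA=0xF0282200E02 (r,kernel):
  [0] read 0x25 idx=30: raw=0x32007 flags P=1 W=1 U=1 S=0
  [1] read 0x32 idx=10: raw=0x33007 flags P=1 W=1 U=1 S=0
  [2] read 0x33 idx=17: raw=0x36007 flags P=1 W=1 U=1 S=0
  [3] read 0x36 idx=0: raw=0x39007 flags P=1 W=1 U=1 S=0
  ⇒ phys 0x39E02  [4 reads]
#2 VA=0xE8641C0FDC1 (r,user):
  [0] read 0x25 idx=29: raw=0x3A007 flags P=1 W=1 U=1 S=0
  [1] read 0x3A idx=25: raw=0x3E007 flags P=1 W=1 U=1 S=0
  [2] read 0x3E idx=14: raw=0x3F007 flags P=1 W=1 U=1 S=0
  [3] read 0x3F idx=15: raw=0x42007 flags P=1 W=1 U=1 S=0
  ⇒ phys 0x42DC1  [4 reads]
#3 VA=0xB00C0000959 (w,user):
  [0] read 0x25 idx=22: raw=0x44007 flags P=1 W=1 U=1 S=0
  [1] read 0x44 idx=3: raw=0x1A002 flags P=0 W=1 U=0 S=0
  → PAGE_NOT_PRESENT  (2 entries read)
#4 VA=0x88000000EE8 (w,user):
  [0] read 0x25 idx=17: raw=0x6A004 flags P=0 W=0 U=1 S=0
  → PAGE_NOT_PRESENT  (1 entries read)
#5 VA=0xA0200C07805 (w,user):
  [0] read 0x25 idx=20: raw=0x45007 flags P=1 W=1 U=1 S=0
  [1] read 0x45 idx=8: raw=0x47007 flags P=1 W=1 U=1 S=0
  [2] read 0x47 idx=6: raw=0x4B007 flags P=1 W=1 U=1 S=0
  [3] read 0x4B idx=7: raw=0x4E007 flags P=1 W=1 U=1 S=0
  ⇒ phys 0x4E805  [4 reads]

Access #5 PA: 0x4E805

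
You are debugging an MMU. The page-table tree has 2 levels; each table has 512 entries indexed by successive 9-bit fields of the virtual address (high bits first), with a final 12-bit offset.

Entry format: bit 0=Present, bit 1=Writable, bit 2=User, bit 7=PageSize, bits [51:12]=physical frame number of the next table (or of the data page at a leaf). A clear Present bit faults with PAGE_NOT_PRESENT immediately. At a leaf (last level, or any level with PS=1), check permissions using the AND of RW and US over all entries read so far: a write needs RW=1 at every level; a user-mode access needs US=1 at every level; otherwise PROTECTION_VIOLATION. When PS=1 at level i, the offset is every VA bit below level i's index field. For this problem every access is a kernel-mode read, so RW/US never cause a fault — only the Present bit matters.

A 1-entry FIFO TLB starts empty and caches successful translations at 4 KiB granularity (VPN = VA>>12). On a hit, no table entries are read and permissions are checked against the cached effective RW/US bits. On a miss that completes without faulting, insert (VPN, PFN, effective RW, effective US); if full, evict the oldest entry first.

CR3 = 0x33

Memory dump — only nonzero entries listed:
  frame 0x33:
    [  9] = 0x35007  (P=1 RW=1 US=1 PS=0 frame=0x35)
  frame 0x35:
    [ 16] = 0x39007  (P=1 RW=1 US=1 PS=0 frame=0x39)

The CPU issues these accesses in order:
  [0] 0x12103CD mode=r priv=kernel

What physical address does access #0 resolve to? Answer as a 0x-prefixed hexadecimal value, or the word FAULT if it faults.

Per-access translation:
#0 VA=0x12103CD (r,kernel):
  L0: frame=0x33 idx=9 entry=0x35007 [P=1 RW=1 US=1 PS=0]
  L1: frame=0x35 idx=16 entry=0x39007 [P=1 RW=1 US=1 PS=0]
  → PA=0x393CD  (2 entries read)

Access #0 PA: 0x393CD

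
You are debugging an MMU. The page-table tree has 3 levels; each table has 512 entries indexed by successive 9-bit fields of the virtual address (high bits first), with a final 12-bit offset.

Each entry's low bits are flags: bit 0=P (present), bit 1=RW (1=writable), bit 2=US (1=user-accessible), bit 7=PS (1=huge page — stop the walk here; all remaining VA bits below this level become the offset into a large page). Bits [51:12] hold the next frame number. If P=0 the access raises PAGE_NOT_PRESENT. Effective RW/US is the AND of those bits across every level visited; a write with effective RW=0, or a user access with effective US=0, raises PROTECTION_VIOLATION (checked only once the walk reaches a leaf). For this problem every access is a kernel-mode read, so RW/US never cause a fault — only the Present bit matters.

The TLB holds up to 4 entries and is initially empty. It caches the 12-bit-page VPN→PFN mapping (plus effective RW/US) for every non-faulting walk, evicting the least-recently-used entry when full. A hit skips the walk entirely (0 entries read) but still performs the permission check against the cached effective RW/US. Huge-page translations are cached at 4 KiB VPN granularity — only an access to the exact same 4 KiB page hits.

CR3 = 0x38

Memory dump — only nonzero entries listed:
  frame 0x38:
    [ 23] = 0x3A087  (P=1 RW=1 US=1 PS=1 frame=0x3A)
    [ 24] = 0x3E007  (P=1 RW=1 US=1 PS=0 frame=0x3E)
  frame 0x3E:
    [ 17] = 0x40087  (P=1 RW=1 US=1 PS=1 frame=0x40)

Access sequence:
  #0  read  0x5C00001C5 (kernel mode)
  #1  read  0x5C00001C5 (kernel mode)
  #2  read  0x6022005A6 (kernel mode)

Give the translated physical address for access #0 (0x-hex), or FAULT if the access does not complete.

Walk each access:
#0 VA=0x5C00001C5 (r,kernel):
  lvl0: tbl 0x38, slot 23 ⇒ 0x3A087 (P1/RW1/US1/PS1)
  ⇒ phys 0x3A1C5 (huge @L0)  [1 reads]
#1 VA=0x5C00001C5 (r,kernel):
  TLB hit vpn=0x5C0000 → PA=0x3A1C5
#2 VA=0x6022005A6 (r,kernel):
  lvl0: tbl 0x38, slot 24 ⇒ 0x3E007 (P1/RW1/US1/PS0)
  lvl1: tbl 0x3E, slot 17 ⇒ 0x40087 (P1/RW1/US1/PS1)
  ⇒ phys 0x405A6 (huge @L1)  [2 reads]

Access #0 PA: 0x3A1C5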